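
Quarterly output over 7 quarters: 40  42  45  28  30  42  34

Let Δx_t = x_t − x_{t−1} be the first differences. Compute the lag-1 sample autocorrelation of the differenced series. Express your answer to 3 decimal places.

-0.299

First differences Δx: 2, 3, -17, 2, 12, -8
Mean of differences = -1.0000
Numerator Σ(Δx_t−Δx̄)(Δx_{t+1}−Δx̄) = -152.0000
Denominator Σ(Δx_t−Δx̄)² = 508.0000
r_1(Δx) = -152.0000 / 508.0000 = -0.299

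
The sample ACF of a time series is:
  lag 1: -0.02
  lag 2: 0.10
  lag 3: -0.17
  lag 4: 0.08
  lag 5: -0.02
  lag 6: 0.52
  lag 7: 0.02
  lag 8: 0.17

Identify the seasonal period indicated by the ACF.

The largest autocorrelation is r_6 = 0.52; the remaining lags stay at or below 0.17.
The dominant spike at lag 6 indicates a seasonal period of 6.

6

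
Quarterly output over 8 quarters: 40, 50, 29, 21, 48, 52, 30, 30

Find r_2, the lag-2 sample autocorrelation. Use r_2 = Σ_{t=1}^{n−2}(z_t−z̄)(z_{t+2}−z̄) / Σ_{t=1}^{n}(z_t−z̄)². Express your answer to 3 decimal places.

-0.791

Mean z̄ = (40 + 50 + 29 + 21 + 48 + 52 + 30 + 30)/8 = 37.5000
Deviations from mean: 2.5000, 12.5000, -8.5000, -16.5000, 10.5000, 14.5000, -7.5000, -7.5000
Σ(z_t−z̄)(z_{t+2}−z̄) = (-21.2500) + (-206.2500) + (-89.2500) + (-239.2500) + (-78.7500) + (-108.7500) = -743.5000
Denominator Σ(z_t−z̄)² = 940.0000
r_2 = -743.5000 / 940.0000 = -0.791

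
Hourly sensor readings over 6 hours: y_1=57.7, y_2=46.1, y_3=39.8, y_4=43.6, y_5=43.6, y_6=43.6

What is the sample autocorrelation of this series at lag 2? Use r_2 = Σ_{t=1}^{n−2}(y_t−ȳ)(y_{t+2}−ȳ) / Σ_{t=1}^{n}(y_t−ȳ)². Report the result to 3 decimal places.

Mean ȳ = (57.7 + 46.1 + 39.8 + 43.6 + 43.6 + 43.6)/6 = 45.7333
Deviations from mean: 11.9667, 0.3667, -5.9333, -2.1333, -2.1333, -2.1333
Σ(y_t−ȳ)(y_{t+2}−ȳ) = (-71.0022) + (-0.7822) + (12.6578) + (4.5511) = -54.5756
Denominator Σ(y_t−ȳ)² = 192.1933
r_2 = -54.5756 / 192.1933 = -0.284

-0.284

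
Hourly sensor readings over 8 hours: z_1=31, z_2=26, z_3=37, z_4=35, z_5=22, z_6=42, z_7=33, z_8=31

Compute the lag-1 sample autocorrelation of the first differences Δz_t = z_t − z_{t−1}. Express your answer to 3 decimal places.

-0.588

First differences Δz: -5, 11, -2, -13, 20, -9, -2
Mean of differences = 0.0000
Numerator Σ(Δz_t−Δz̄)(Δz_{t+1}−Δz̄) = -473.0000
Denominator Σ(Δz_t−Δz̄)² = 804.0000
r_1(Δz) = -473.0000 / 804.0000 = -0.588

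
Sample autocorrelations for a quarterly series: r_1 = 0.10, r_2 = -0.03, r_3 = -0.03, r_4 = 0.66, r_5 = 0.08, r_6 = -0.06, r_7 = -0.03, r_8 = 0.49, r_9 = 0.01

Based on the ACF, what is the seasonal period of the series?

4

The largest autocorrelation is r_4 = 0.66, with a weaker echo at lag 8 (0.49); the remaining lags stay at or below 0.10.
The dominant spike at lag 4 indicates a seasonal period of 4.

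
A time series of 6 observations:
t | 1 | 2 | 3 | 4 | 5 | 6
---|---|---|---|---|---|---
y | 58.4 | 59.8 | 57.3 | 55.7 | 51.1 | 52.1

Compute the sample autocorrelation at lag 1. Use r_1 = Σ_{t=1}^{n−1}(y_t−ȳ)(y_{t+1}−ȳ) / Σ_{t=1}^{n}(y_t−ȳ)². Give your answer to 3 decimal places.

Mean ȳ = (58.4 + 59.8 + 57.3 + 55.7 + 51.1 + 52.1)/6 = 55.7333
Deviations from mean: 2.6667, 4.0667, 1.5667, -0.0333, -4.6333, -3.6333
Σ(y_t−ȳ)(y_{t+1}−ȳ) = (10.8444) + (6.3711) + (-0.0522) + (0.1544) + (16.8344) = 34.1522
Denominator Σ(y_t−ȳ)² = 60.7733
r_1 = 34.1522 / 60.7733 = 0.562

0.562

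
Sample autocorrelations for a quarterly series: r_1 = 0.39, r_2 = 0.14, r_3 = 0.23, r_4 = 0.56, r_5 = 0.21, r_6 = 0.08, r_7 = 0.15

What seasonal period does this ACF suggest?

4

The largest autocorrelation is r_4 = 0.56; the remaining lags stay at or below 0.39. The elevated value at lag 1 (0.39), dropping to 0.14 at lag 2, reflects decaying short-term dependence rather than seasonality.
The dominant spike at lag 4 indicates a seasonal period of 4.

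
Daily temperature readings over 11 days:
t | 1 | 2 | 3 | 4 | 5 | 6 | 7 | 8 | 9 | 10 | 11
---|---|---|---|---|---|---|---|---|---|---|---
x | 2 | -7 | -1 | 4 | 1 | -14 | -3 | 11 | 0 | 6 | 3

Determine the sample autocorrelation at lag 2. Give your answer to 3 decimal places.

Mean x̄ = (2 − 7 − 1 + 4 + 1 − 14 − 3 + 11 + 0 + 6 + 3)/11 = 0.1818
Numerator Σ_{t=1}^{9}(x_t−x̄)(x_{t+2}−x̄) = -177.7025
Denominator Σ(x_t−x̄)² = 441.6364
r_2 = -177.7025 / 441.6364 = -0.402

-0.402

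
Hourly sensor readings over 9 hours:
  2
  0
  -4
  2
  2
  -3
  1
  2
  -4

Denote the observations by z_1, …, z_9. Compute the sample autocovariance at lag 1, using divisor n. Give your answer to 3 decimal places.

-2.117

Mean z̄ = (2 + 0 − 4 + 2 + 2 − 3 + 1 + 2 − 4)/9 = -0.2222
Σ_{t=1}^{8}(z_t−z̄)(z_{t+1}−z̄) = -19.0494
γ_1 = -19.0494 / 9 = -2.117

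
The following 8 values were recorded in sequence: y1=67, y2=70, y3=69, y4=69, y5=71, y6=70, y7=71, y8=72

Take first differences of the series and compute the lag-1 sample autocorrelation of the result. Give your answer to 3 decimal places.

First differences Δy: 3, -1, 0, 2, -1, 1, 1
Mean of differences = 0.7143
Numerator Σ(Δy_t−Δȳ)(Δy_{t+1}−Δȳ) = -6.2245
Denominator Σ(Δy_t−Δȳ)² = 13.4286
r_1(Δy) = -6.2245 / 13.4286 = -0.464

-0.464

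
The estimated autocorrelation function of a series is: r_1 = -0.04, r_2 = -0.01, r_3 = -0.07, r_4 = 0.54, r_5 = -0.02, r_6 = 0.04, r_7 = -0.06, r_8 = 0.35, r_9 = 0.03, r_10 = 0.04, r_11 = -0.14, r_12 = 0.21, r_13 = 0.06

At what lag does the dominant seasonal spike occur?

The largest autocorrelation is r_4 = 0.54, with weaker echoes at lags 8 (0.35) and 12 (0.21); the remaining lags stay at or below 0.06.
The dominant spike at lag 4 indicates a seasonal period of 4.

4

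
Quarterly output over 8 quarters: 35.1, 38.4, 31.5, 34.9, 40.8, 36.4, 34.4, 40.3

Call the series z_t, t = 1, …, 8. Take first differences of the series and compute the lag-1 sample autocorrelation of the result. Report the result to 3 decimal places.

-0.331

First differences Δz: 3.3, -6.9, 3.4, 5.9, -4.4, -2.0, 5.9
Mean of differences = 0.7429
Numerator Σ(Δz_t−Δz̄)(Δz_{t+1}−Δz̄) = -52.7104
Denominator Σ(Δz_t−Δz̄)² = 159.1771
r_1(Δz) = -52.7104 / 159.1771 = -0.331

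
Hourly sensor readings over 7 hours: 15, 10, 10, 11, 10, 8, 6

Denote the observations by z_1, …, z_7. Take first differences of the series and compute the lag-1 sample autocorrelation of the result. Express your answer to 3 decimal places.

-0.012

First differences Δz: -5, 0, 1, -1, -2, -2
Mean of differences = -1.5000
Numerator Σ(Δz_t−Δz̄)(Δz_{t+1}−Δz̄) = -0.2500
Denominator Σ(Δz_t−Δz̄)² = 21.5000
r_1(Δz) = -0.2500 / 21.5000 = -0.012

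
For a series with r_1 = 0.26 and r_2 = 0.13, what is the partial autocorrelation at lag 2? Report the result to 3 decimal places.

φ_{22} = (r_2 − r_1²) / (1 − r_1²)
r_1² = (0.26)² = 0.0676
Numerator = 0.13 − 0.0676 = 0.0624; denominator = 1 − 0.0676 = 0.9324
φ_{22} = 0.0624 / 0.9324 = 0.067

0.067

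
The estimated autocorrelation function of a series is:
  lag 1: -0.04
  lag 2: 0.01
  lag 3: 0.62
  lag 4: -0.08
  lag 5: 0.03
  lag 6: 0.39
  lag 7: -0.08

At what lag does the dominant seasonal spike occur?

3

The largest autocorrelation is r_3 = 0.62, with a weaker echo at lag 6 (0.39); the remaining lags stay at or below 0.03.
The dominant spike at lag 3 indicates a seasonal period of 3.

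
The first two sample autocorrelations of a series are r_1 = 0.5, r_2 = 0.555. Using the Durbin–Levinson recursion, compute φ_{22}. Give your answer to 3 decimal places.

φ_{22} = (r_2 − r_1²) / (1 − r_1²)
r_1² = (0.5)² = 0.25
Numerator = 0.555 − 0.2500 = 0.3050; denominator = 1 − 0.2500 = 0.7500
φ_{22} = 0.3050 / 0.7500 = 0.407

0.407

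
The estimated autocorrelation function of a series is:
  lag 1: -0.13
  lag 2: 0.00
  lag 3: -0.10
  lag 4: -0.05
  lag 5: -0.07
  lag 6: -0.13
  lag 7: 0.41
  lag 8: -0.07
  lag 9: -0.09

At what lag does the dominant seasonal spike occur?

7

The largest autocorrelation is r_7 = 0.41; the remaining lags stay at or below 0.00.
The dominant spike at lag 7 indicates a seasonal period of 7.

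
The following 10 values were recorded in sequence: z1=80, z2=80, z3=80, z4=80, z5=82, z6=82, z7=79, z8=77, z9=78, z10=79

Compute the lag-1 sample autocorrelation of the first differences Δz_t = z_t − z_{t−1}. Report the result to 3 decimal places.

First differences Δz: 0, 0, 0, 2, 0, -3, -2, 1, 1
Mean of differences = -0.1111
Numerator Σ(Δz_t−Δz̄)(Δz_{t+1}−Δz̄) = 4.7654
Denominator Σ(Δz_t−Δz̄)² = 18.8889
r_1(Δz) = 4.7654 / 18.8889 = 0.252

0.252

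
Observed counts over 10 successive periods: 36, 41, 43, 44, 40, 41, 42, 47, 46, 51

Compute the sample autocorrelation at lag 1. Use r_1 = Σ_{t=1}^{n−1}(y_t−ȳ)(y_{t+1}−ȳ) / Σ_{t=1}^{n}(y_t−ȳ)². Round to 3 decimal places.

0.325

Mean ȳ = (36 + 41 + 43 + 44 + 40 + 41 + 42 + 47 + 46 + 51)/10 = 43.1000
Numerator Σ_{t=1}^{9}(y_t−ȳ)(y_{t+1}−ȳ) = 50.9900
Denominator Σ(y_t−ȳ)² = 156.9000
r_1 = 50.9900 / 156.9000 = 0.325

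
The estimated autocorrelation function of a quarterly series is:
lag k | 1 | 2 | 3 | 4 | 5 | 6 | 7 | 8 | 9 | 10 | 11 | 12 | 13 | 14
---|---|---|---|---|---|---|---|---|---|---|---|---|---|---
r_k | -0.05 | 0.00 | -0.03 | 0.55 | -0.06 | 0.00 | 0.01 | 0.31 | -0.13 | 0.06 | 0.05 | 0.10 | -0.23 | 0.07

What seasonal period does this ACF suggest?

4

The largest autocorrelation is r_4 = 0.55, with a weaker echo at lag 8 (0.31); the remaining lags stay at or below 0.10.
The dominant spike at lag 4 indicates a seasonal period of 4.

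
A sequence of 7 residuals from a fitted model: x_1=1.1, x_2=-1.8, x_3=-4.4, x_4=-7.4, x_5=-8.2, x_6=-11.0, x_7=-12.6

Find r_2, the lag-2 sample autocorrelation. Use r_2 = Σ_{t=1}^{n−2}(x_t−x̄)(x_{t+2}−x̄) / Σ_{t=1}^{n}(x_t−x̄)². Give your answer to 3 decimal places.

Mean x̄ = (1.1 − 1.8 − 4.4 − 7.4 − 8.2 − 11.0 − 12.6)/7 = -6.3286
Σ(x_t−x̄)(x_{t+2}−x̄) = (14.3265) + (-4.8520) + (-3.6092) + (5.0051) + (11.7365) = 22.6069
Denominator Σ(x_t−x̄)² = 145.2143
r_2 = 22.6069 / 145.2143 = 0.156

0.156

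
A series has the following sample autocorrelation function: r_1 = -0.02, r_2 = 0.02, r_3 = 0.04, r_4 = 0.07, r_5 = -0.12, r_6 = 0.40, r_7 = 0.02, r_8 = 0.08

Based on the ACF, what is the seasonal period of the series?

The largest autocorrelation is r_6 = 0.40; the remaining lags stay at or below 0.08.
The dominant spike at lag 6 indicates a seasonal period of 6.

6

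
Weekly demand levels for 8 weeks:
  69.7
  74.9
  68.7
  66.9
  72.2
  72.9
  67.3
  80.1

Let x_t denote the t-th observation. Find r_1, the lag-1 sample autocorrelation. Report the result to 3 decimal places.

-0.337

Mean x̄ = (69.7 + 74.9 + 68.7 + 66.9 + 72.2 + 72.9 + 67.3 + 80.1)/8 = 71.5875
Deviations from mean: -1.8875, 3.3125, -2.8875, -4.6875, 0.6125, 1.3125, -4.2875, 8.5125
Σ(x_t−x̄)(x_{t+1}−x̄) = (-6.2523) + (-9.5648) + (13.5352) + (-2.8711) + (0.8039) + (-5.6273) + (-36.4973) = -46.4739
Denominator Σ(x_t−x̄)² = 137.7888
r_1 = -46.4739 / 137.7888 = -0.337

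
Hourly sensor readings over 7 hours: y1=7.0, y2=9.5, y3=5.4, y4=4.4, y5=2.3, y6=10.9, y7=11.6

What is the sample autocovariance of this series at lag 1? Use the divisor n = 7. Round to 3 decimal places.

1.807

Mean ȳ = (7.0 + 9.5 + 5.4 + 4.4 + 2.3 + 10.9 + 11.6)/7 = 7.3000
Σ_{t=1}^{6}(y_t−ȳ)(y_{t+1}−ȳ) = 12.6500
γ_1 = 12.6500 / 7 = 1.807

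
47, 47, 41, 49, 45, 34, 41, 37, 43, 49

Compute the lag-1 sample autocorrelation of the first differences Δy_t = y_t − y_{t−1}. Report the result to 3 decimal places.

-0.343

First differences Δy: 0, -6, 8, -4, -11, 7, -4, 6, 6
Mean of differences = 0.2222
Numerator Σ(Δy_t−Δȳ)(Δy_{t+1}−Δȳ) = -128.1605
Denominator Σ(Δy_t−Δȳ)² = 373.5556
r_1(Δy) = -128.1605 / 373.5556 = -0.343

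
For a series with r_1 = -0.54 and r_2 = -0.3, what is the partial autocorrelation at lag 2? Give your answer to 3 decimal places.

-0.835

φ_{22} = (r_2 − r_1²) / (1 − r_1²)
r_1² = (-0.54)² = 0.2916
Numerator = -0.3 − 0.2916 = -0.5916; denominator = 1 − 0.2916 = 0.7084
φ_{22} = -0.5916 / 0.7084 = -0.835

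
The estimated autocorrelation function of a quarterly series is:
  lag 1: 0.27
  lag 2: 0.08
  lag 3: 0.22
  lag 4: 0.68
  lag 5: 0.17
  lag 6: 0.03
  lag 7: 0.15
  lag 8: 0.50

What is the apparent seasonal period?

4

The largest autocorrelation is r_4 = 0.68, with a weaker echo at lag 8 (0.50); the remaining lags stay at or below 0.27. The elevated value at lag 1 (0.27), dropping to 0.08 at lag 2, reflects decaying short-term dependence rather than seasonality.
The dominant spike at lag 4 indicates a seasonal period of 4.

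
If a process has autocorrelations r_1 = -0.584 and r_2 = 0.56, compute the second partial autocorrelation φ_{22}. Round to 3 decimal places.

φ_{22} = (r_2 − r_1²) / (1 − r_1²)
r_1² = (-0.584)² = 0.341056
Numerator = 0.56 − 0.3411 = 0.2189; denominator = 1 − 0.3411 = 0.6589
φ_{22} = 0.2189 / 0.6589 = 0.332

0.332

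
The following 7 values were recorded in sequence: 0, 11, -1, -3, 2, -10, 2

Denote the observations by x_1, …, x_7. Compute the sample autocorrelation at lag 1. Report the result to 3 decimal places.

Mean x̄ = (0 + 11 − 1 − 3 + 2 − 10 + 2)/7 = 0.1429
Deviations from mean: -0.1429, 10.8571, -1.1429, -3.1429, 1.8571, -10.1429, 1.8571
Σ(x_t−x̄)(x_{t+1}−x̄) = (-1.5510) + (-12.4082) + (3.5918) + (-5.8367) + (-18.8367) + (-18.8367) = -53.8776
Denominator Σ(x_t−x̄)² = 238.8571
r_1 = -53.8776 / 238.8571 = -0.226

-0.226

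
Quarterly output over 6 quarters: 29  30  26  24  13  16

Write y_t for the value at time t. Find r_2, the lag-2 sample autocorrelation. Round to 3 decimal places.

-0.049

Mean ȳ = (29 + 30 + 26 + 24 + 13 + 16)/6 = 23.0000
Deviations from mean: 6.0000, 7.0000, 3.0000, 1.0000, -10.0000, -7.0000
Σ(y_t−ȳ)(y_{t+2}−ȳ) = (18.0000) + (7.0000) + (-30.0000) + (-7.0000) = -12.0000
Denominator Σ(y_t−ȳ)² = 244.0000
r_2 = -12.0000 / 244.0000 = -0.049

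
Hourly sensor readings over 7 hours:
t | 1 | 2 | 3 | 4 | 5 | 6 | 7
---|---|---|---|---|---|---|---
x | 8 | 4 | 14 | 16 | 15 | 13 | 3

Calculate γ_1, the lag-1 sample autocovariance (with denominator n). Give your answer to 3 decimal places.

Mean x̄ = (8 + 4 + 14 + 16 + 15 + 13 + 3)/7 = 10.4286
Σ_{t=1}^{6}(x_t−x̄)(x_{t+1}−x̄) = 30.6735
γ_1 = 30.6735 / 7 = 4.382

4.382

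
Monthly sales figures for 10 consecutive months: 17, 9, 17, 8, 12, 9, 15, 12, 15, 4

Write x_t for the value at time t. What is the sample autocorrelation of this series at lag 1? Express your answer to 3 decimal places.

Mean x̄ = (17 + 9 + 17 + 8 + 12 + 9 + 15 + 12 + 15 + 4)/10 = 11.8000
Numerator Σ_{t=1}^{9}(x_t−x̄)(x_{t+1}−x̄) = -82.8400
Denominator Σ(x_t−x̄)² = 165.6000
r_1 = -82.8400 / 165.6000 = -0.500

-0.500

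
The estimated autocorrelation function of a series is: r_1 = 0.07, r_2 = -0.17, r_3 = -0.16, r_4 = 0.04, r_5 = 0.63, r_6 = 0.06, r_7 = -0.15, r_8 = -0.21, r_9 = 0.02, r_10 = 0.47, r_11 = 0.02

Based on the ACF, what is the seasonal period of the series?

5

The largest autocorrelation is r_5 = 0.63, with a weaker echo at lag 10 (0.47); the remaining lags stay at or below 0.07.
The dominant spike at lag 5 indicates a seasonal period of 5.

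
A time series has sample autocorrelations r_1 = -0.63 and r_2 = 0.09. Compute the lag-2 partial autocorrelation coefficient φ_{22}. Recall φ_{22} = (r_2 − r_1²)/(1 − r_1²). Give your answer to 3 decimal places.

φ_{22} = (r_2 − r_1²) / (1 − r_1²)
r_1² = (-0.63)² = 0.3969
Numerator = 0.09 − 0.3969 = -0.3069; denominator = 1 − 0.3969 = 0.6031
φ_{22} = -0.3069 / 0.6031 = -0.509

-0.509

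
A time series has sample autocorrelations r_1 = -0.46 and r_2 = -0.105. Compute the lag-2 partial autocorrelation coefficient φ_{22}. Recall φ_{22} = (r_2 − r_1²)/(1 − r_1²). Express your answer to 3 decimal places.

-0.402

φ_{22} = (r_2 − r_1²) / (1 − r_1²)
r_1² = (-0.46)² = 0.2116
Numerator = -0.105 − 0.2116 = -0.3166; denominator = 1 − 0.2116 = 0.7884
φ_{22} = -0.3166 / 0.7884 = -0.402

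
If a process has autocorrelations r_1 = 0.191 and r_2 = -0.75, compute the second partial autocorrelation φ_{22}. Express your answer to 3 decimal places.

φ_{22} = (r_2 − r_1²) / (1 − r_1²)
r_1² = (0.191)² = 0.036481
Numerator = -0.75 − 0.0365 = -0.7865; denominator = 1 − 0.0365 = 0.9635
φ_{22} = -0.7865 / 0.9635 = -0.816

-0.816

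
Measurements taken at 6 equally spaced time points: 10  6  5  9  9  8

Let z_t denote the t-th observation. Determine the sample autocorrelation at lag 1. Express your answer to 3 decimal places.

-0.028

Mean z̄ = (10 + 6 + 5 + 9 + 9 + 8)/6 = 7.8333
Deviations from mean: 2.1667, -1.8333, -2.8333, 1.1667, 1.1667, 0.1667
Numerator Σ_{t=1}^{5}(z_t−z̄)(z_{t+1}−z̄) = -0.5278
Denominator Σ(z_t−z̄)² = 18.8333
r_1 = -0.5278 / 18.8333 = -0.028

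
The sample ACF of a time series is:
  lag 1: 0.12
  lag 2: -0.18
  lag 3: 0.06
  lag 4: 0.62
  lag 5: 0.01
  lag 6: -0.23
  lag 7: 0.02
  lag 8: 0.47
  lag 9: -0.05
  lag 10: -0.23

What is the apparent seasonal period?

The largest autocorrelation is r_4 = 0.62, with a weaker echo at lag 8 (0.47); the remaining lags stay at or below 0.12.
The dominant spike at lag 4 indicates a seasonal period of 4.

4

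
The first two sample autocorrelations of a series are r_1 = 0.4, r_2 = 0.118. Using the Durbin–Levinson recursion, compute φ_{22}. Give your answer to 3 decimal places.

-0.050

φ_{22} = (r_2 − r_1²) / (1 − r_1²)
r_1² = (0.4)² = 0.16
Numerator = 0.118 − 0.1600 = -0.0420; denominator = 1 − 0.1600 = 0.8400
φ_{22} = -0.0420 / 0.8400 = -0.050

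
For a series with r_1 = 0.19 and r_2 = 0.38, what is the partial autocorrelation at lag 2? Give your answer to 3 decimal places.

0.357

φ_{22} = (r_2 − r_1²) / (1 − r_1²)
r_1² = (0.19)² = 0.0361
Numerator = 0.38 − 0.0361 = 0.3439; denominator = 1 − 0.0361 = 0.9639
φ_{22} = 0.3439 / 0.9639 = 0.357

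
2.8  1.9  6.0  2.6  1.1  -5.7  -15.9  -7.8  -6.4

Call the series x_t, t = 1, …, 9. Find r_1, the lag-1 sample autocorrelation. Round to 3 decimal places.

Mean x̄ = (2.8 + 1.9 + 6.0 + 2.6 + 1.1 − 5.7 − 15.9 − 7.8 − 6.4)/9 = -2.3778
Numerator Σ_{t=1}^{8}(x_t−x̄)(x_{t+1}−x̄) = 245.5017
Denominator Σ(x_t−x̄)² = 391.6356
r_1 = 245.5017 / 391.6356 = 0.627

0.627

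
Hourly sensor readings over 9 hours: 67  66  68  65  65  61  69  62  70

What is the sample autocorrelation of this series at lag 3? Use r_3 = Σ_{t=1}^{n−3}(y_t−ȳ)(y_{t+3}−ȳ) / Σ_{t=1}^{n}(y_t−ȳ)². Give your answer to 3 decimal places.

-0.423

Mean ȳ = (67 + 66 + 68 + 65 + 65 + 61 + 69 + 62 + 70)/9 = 65.8889
Σ(y_t−ȳ)(y_{t+3}−ȳ) = (-0.9877) + (-0.0988) + (-10.3210) + (-2.7654) + (3.4568) + (-20.0988) = -30.8148
Denominator Σ(y_t−ȳ)² = 72.8889
r_3 = -30.8148 / 72.8889 = -0.423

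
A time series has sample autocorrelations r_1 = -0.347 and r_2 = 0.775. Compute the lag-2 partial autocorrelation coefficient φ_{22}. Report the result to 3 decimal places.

φ_{22} = (r_2 − r_1²) / (1 − r_1²)
r_1² = (-0.347)² = 0.120409
Numerator = 0.775 − 0.1204 = 0.6546; denominator = 1 − 0.1204 = 0.8796
φ_{22} = 0.6546 / 0.8796 = 0.744

0.744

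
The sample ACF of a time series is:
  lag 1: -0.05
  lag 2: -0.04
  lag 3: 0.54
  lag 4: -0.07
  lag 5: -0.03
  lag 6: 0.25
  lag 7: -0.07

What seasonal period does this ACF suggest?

The largest autocorrelation is r_3 = 0.54, with a weaker echo at lag 6 (0.25); the remaining lags stay at or below -0.03.
The dominant spike at lag 3 indicates a seasonal period of 3.

3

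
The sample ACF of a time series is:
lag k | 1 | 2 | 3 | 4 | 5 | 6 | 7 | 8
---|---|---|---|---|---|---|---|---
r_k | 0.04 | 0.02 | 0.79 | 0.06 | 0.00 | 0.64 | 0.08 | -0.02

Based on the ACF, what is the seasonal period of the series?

3

The largest autocorrelation is r_3 = 0.79, with a weaker echo at lag 6 (0.64); the remaining lags stay at or below 0.08.
The dominant spike at lag 3 indicates a seasonal period of 3.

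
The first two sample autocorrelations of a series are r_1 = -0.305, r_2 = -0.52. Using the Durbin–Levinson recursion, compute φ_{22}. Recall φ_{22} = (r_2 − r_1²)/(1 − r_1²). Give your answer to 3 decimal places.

-0.676

φ_{22} = (r_2 − r_1²) / (1 − r_1²)
r_1² = (-0.305)² = 0.093025
Numerator = -0.52 − 0.0930 = -0.6130; denominator = 1 − 0.0930 = 0.9070
φ_{22} = -0.6130 / 0.9070 = -0.676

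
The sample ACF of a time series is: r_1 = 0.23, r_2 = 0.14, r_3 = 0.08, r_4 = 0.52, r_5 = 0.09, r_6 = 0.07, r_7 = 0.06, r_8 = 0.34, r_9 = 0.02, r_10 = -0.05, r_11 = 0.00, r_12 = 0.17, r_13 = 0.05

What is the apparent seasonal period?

4

The largest autocorrelation is r_4 = 0.52, with a weaker echo at lag 8 (0.34); the remaining lags stay at or below 0.23. The elevated value at lag 1 (0.23), dropping to 0.14 at lag 2, reflects decaying short-term dependence rather than seasonality.
The dominant spike at lag 4 indicates a seasonal period of 4.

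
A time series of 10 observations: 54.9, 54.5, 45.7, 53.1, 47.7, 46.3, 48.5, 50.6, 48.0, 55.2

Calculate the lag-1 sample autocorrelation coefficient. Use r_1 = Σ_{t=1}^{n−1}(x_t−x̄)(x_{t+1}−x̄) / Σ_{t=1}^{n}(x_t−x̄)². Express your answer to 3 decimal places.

-0.113

Mean x̄ = (54.9 + 54.5 + 45.7 + 53.1 + 47.7 + 46.3 + 48.5 + 50.6 + 48.0 + 55.2)/10 = 50.4500
Numerator Σ_{t=1}^{9}(x_t−x̄)(x_{t+1}−x̄) = -13.8825
Denominator Σ(x_t−x̄)² = 122.9650
r_1 = -13.8825 / 122.9650 = -0.113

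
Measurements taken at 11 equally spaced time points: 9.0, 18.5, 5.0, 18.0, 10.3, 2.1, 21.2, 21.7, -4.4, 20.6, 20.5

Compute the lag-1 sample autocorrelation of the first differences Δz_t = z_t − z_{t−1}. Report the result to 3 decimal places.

First differences Δz: 9.5, -13.5, 13.0, -7.7, -8.2, 19.1, 0.5, -26.1, 25.0, -0.1
Mean of differences = 1.1500
Numerator Σ(Δz_t−Δz̄)(Δz_{t+1}−Δz̄) = -1159.5675
Denominator Σ(Δz_t−Δz̄)² = 2226.0850
r_1(Δz) = -1159.5675 / 2226.0850 = -0.521

-0.521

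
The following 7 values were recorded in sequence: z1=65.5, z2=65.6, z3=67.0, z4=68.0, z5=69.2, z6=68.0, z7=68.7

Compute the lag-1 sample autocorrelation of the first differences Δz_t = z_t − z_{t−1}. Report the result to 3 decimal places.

First differences Δz: 0.1, 1.4, 1.0, 1.2, -1.2, 0.7
Mean of differences = 0.5333
Numerator Σ(Δz_t−Δz̄)(Δz_{t+1}−Δz̄) = -1.1044
Denominator Σ(Δz_t−Δz̄)² = 4.6333
r_1(Δz) = -1.1044 / 4.6333 = -0.238

-0.238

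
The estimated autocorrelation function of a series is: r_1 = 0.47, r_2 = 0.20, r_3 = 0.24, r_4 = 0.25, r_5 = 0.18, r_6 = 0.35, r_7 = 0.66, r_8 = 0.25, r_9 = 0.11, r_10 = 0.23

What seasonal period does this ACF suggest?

7

The largest autocorrelation is r_7 = 0.66; the remaining lags stay at or below 0.47. The elevated value at lag 1 (0.47), dropping to 0.20 at lag 2, reflects decaying short-term dependence rather than seasonality.
The dominant spike at lag 7 indicates a seasonal period of 7.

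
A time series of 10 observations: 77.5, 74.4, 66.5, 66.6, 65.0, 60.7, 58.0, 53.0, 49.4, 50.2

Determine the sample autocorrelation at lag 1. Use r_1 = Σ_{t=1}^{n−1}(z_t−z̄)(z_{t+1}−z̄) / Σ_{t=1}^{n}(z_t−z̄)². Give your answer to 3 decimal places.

Mean z̄ = (77.5 + 74.4 + 66.5 + 66.6 + 65.0 + 60.7 + 58.0 + 53.0 + 49.4 + 50.2)/10 = 62.1300
Numerator Σ_{t=1}^{9}(z_t−z̄)(z_{t+1}−z̄) = 582.1751
Denominator Σ(z_t−z̄)² = 840.9410
r_1 = 582.1751 / 840.9410 = 0.692

0.692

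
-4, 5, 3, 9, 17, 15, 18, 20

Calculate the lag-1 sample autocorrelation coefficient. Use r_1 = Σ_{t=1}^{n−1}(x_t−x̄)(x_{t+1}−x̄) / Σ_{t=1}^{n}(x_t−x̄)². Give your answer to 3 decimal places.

Mean x̄ = (-4 + 5 + 3 + 9 + 17 + 15 + 18 + 20)/8 = 10.3750
Deviations from mean: -14.3750, -5.3750, -7.3750, -1.3750, 6.6250, 4.6250, 7.6250, 9.6250
Σ(x_t−x̄)(x_{t+1}−x̄) = (77.2656) + (39.6406) + (10.1406) + (-9.1094) + (30.6406) + (35.2656) + (73.3906) = 257.2344
Denominator Σ(x_t−x̄)² = 507.8750
r_1 = 257.2344 / 507.8750 = 0.506

0.506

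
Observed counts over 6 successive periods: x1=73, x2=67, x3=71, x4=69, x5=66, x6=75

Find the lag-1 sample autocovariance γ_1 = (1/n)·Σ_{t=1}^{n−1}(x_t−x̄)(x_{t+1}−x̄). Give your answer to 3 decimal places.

-4.644

Mean x̄ = (73 + 67 + 71 + 69 + 66 + 75)/6 = 70.1667
Σ_{t=1}^{5}(x_t−x̄)(x_{t+1}−x̄) = -27.8611
γ_1 = -27.8611 / 6 = -4.644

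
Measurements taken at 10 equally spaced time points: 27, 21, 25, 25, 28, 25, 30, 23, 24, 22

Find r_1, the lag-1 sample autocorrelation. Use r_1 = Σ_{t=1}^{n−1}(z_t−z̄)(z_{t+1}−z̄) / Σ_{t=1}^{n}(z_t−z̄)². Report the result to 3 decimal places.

-0.191

Mean z̄ = (27 + 21 + 25 + 25 + 28 + 25 + 30 + 23 + 24 + 22)/10 = 25.0000
Numerator Σ_{t=1}^{9}(z_t−z̄)(z_{t+1}−z̄) = -13.0000
Denominator Σ(z_t−z̄)² = 68.0000
r_1 = -13.0000 / 68.0000 = -0.191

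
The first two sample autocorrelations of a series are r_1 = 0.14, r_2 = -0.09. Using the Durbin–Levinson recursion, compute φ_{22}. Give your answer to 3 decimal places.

-0.112

φ_{22} = (r_2 − r_1²) / (1 − r_1²)
r_1² = (0.14)² = 0.0196
Numerator = -0.09 − 0.0196 = -0.1096; denominator = 1 − 0.0196 = 0.9804
φ_{22} = -0.1096 / 0.9804 = -0.112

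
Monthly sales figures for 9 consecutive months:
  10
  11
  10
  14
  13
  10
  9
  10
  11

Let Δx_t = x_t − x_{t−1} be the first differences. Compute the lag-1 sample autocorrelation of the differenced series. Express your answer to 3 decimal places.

-0.094

First differences Δx: 1, -1, 4, -1, -3, -1, 1, 1
Mean of differences = 0.1250
Numerator Σ(Δx_t−Δx̄)(Δx_{t+1}−Δx̄) = -2.8906
Denominator Σ(Δx_t−Δx̄)² = 30.8750
r_1(Δx) = -2.8906 / 30.8750 = -0.094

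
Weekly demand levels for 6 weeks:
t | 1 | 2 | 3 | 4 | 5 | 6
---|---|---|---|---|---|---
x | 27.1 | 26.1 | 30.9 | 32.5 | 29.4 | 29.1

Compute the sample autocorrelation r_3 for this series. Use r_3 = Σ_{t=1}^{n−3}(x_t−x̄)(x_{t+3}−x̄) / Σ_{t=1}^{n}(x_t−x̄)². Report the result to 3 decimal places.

-0.277

Mean x̄ = (27.1 + 26.1 + 30.9 + 32.5 + 29.4 + 29.1)/6 = 29.1833
Deviations from mean: -2.0833, -3.0833, 1.7167, 3.3167, 0.2167, -0.0833
Σ(x_t−x̄)(x_{t+3}−x̄) = (-6.9097) + (-0.6681) + (-0.1431) = -7.7208
Denominator Σ(x_t−x̄)² = 27.8483
r_3 = -7.7208 / 27.8483 = -0.277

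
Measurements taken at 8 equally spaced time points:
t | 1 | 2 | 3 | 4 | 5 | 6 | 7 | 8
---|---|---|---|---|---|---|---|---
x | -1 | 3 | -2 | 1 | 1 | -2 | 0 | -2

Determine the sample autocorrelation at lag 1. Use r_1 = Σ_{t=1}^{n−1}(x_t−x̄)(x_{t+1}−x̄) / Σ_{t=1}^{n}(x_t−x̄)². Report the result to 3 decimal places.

-0.503

Mean x̄ = (-1 + 3 − 2 + 1 + 1 − 2 + 0 − 2)/8 = -0.2500
Σ(x_t−x̄)(x_{t+1}−x̄) = (-2.4375) + (-5.6875) + (-2.1875) + (1.5625) + (-2.1875) + (-0.4375) + (-0.4375) = -11.8125
Denominator Σ(x_t−x̄)² = 23.5000
r_1 = -11.8125 / 23.5000 = -0.503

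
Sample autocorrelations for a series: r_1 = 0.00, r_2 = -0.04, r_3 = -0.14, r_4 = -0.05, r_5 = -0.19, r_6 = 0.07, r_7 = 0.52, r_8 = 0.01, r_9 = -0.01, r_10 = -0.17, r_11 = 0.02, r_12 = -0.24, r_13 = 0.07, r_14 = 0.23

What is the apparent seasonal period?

7

The largest autocorrelation is r_7 = 0.52, with a weaker echo at lag 14 (0.23); the remaining lags stay at or below 0.07.
The dominant spike at lag 7 indicates a seasonal period of 7.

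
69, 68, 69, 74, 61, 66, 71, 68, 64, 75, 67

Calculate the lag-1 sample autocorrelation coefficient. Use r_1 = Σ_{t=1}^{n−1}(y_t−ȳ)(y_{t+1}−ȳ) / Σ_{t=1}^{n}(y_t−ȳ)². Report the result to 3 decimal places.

Mean ȳ = (69 + 68 + 69 + 74 + 61 + 66 + 71 + 68 + 64 + 75 + 67)/11 = 68.3636
Numerator Σ_{t=1}^{10}(y_t−ȳ)(y_{t+1}−ȳ) = -64.5868
Denominator Σ(y_t−ȳ)² = 164.5455
r_1 = -64.5868 / 164.5455 = -0.393

-0.393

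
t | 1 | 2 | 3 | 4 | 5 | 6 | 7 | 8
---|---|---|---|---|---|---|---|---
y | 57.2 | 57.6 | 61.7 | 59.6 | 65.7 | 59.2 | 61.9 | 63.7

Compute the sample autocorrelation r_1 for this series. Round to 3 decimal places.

Mean ȳ = (57.2 + 57.6 + 61.7 + 59.6 + 65.7 + 59.2 + 61.9 + 63.7)/8 = 60.8250
Deviations from mean: -3.6250, -3.2250, 0.8750, -1.2250, 4.8750, -1.6250, 1.0750, 2.8750
Σ(y_t−ȳ)(y_{t+1}−ȳ) = (11.6906) + (-2.8219) + (-1.0719) + (-5.9719) + (-7.9219) + (-1.7469) + (3.0906) = -4.7531
Denominator Σ(y_t−ȳ)² = 61.6350
r_1 = -4.7531 / 61.6350 = -0.077

-0.077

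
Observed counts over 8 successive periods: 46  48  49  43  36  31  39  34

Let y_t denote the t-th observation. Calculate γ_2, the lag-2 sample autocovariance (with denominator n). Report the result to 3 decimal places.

Mean ȳ = (46 + 48 + 49 + 43 + 36 + 31 + 39 + 34)/8 = 40.7500
Deviations: 5.2500, 7.2500, 8.2500, 2.2500, -4.7500, -9.7500, -1.7500, -6.7500
Σ_{t=1}^{6}(y_t−ȳ)(y_{t+2}−ȳ) = 72.6250
γ_2 = 72.6250 / 8 = 9.078

9.078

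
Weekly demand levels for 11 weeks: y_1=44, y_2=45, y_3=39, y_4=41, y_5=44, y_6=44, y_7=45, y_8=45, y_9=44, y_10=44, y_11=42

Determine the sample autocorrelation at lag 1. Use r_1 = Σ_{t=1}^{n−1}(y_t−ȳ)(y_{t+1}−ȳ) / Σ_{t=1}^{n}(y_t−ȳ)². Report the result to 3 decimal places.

0.203

Mean ȳ = (44 + 45 + 39 + 41 + 44 + 44 + 45 + 45 + 44 + 44 + 42)/11 = 43.3636
Numerator Σ_{t=1}^{10}(y_t−ȳ)(y_{t+1}−ȳ) = 7.4132
Denominator Σ(y_t−ȳ)² = 36.5455
r_1 = 7.4132 / 36.5455 = 0.203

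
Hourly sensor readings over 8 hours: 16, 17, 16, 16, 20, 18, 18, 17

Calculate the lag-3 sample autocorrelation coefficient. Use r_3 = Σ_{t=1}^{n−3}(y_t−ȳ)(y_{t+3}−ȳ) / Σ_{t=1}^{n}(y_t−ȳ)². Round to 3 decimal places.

-0.125

Mean ȳ = (16 + 17 + 16 + 16 + 20 + 18 + 18 + 17)/8 = 17.2500
Deviations from mean: -1.2500, -0.2500, -1.2500, -1.2500, 2.7500, 0.7500, 0.7500, -0.2500
Σ(y_t−ȳ)(y_{t+3}−ȳ) = (1.5625) + (-0.6875) + (-0.9375) + (-0.9375) + (-0.6875) = -1.6875
Denominator Σ(y_t−ȳ)² = 13.5000
r_3 = -1.6875 / 13.5000 = -0.125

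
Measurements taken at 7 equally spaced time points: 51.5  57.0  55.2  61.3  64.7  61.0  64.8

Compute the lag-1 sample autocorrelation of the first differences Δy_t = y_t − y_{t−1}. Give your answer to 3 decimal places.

First differences Δy: 5.5, -1.8, 6.1, 3.4, -3.7, 3.8
Mean of differences = 2.2167
Numerator Σ(Δy_t−Δȳ)(Δy_{t+1}−Δȳ) = -40.5603
Denominator Σ(Δy_t−Δȳ)² = 80.9083
r_1(Δy) = -40.5603 / 80.9083 = -0.501

-0.501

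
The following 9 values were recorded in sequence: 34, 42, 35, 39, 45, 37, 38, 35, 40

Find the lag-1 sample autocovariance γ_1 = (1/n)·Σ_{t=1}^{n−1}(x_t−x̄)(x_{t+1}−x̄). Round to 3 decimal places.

Mean x̄ = (34 + 42 + 35 + 39 + 45 + 37 + 38 + 35 + 40)/9 = 38.3333
Σ_{t=1}^{8}(x_t−x̄)(x_{t+1}−x̄) = -38.7778
γ_1 = -38.7778 / 9 = -4.309

-4.309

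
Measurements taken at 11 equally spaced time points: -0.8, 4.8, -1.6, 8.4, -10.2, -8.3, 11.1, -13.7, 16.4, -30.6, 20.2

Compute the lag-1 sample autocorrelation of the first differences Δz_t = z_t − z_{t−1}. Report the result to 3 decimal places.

-0.732

First differences Δz: 5.6, -6.4, 10.0, -18.6, 1.9, 19.4, -24.8, 30.1, -47.0, 50.8
Mean of differences = 2.1000
Numerator Σ(Δz_t−Δz̄)(Δz_{t+1}−Δz̄) = -5244.2900
Denominator Σ(Δz_t−Δz̄)² = 7164.8400
r_1(Δz) = -5244.2900 / 7164.8400 = -0.732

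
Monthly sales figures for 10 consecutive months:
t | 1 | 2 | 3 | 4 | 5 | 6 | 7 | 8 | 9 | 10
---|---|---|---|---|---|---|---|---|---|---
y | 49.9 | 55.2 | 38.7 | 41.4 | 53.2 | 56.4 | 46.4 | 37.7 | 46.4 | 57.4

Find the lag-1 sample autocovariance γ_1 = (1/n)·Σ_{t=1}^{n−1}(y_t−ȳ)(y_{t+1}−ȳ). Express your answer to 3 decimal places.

Mean ȳ = (49.9 + 55.2 + 38.7 + 41.4 + 53.2 + 56.4 + 46.4 + 37.7 + 46.4 + 57.4)/10 = 48.2700
Σ_{t=1}^{9}(y_t−ȳ)(y_{t+1}−ȳ) = 24.1891
γ_1 = 24.1891 / 10 = 2.419

2.419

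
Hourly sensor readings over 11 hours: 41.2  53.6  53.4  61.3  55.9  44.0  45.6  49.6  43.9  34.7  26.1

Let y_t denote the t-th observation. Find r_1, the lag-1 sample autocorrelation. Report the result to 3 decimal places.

Mean ȳ = (41.2 + 53.6 + 53.4 + 61.3 + 55.9 + 44.0 + 45.6 + 49.6 + 43.9 + 34.7 + 26.1)/11 = 46.3000
Numerator Σ_{t=1}^{10}(y_t−ȳ)(y_{t+1}−ȳ) = 496.5600
Denominator Σ(y_t−ȳ)² = 1011.9000
r_1 = 496.5600 / 1011.9000 = 0.491

0.491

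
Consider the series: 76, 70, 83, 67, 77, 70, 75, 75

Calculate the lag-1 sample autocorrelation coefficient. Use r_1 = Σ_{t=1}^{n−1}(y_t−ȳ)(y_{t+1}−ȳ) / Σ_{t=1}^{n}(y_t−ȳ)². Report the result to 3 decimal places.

-0.807

Mean ȳ = (76 + 70 + 83 + 67 + 77 + 70 + 75 + 75)/8 = 74.1250
Deviations from mean: 1.8750, -4.1250, 8.8750, -7.1250, 2.8750, -4.1250, 0.8750, 0.8750
Σ(y_t−ȳ)(y_{t+1}−ȳ) = (-7.7344) + (-36.6094) + (-63.2344) + (-20.4844) + (-11.8594) + (-3.6094) + (0.7656) = -142.7656
Denominator Σ(y_t−ȳ)² = 176.8750
r_1 = -142.7656 / 176.8750 = -0.807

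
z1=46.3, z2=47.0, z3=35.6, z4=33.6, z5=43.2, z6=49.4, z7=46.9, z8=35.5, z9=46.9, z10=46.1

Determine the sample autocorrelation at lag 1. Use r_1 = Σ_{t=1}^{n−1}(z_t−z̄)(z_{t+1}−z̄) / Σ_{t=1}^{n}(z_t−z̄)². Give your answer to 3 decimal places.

Mean z̄ = (46.3 + 47.0 + 35.6 + 33.6 + 43.2 + 49.4 + 46.9 + 35.5 + 46.9 + 46.1)/10 = 43.0500
Numerator Σ_{t=1}^{9}(z_t−z̄)(z_{t+1}−z̄) = 31.4025
Denominator Σ(z_t−z̄)² = 307.2650
r_1 = 31.4025 / 307.2650 = 0.102

0.102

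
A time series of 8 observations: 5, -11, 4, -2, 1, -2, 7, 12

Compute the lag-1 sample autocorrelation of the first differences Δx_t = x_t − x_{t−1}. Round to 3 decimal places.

-0.565

First differences Δx: -16, 15, -6, 3, -3, 9, 5
Mean of differences = 1.0000
Numerator Σ(Δx_t−Δx̄)(Δx_{t+1}−Δx̄) = -358.0000
Denominator Σ(Δx_t−Δx̄)² = 634.0000
r_1(Δx) = -358.0000 / 634.0000 = -0.565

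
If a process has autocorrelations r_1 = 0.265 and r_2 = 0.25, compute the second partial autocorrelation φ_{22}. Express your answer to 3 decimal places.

φ_{22} = (r_2 − r_1²) / (1 − r_1²)
r_1² = (0.265)² = 0.070225
Numerator = 0.25 − 0.0702 = 0.1798; denominator = 1 − 0.0702 = 0.9298
φ_{22} = 0.1798 / 0.9298 = 0.193

0.193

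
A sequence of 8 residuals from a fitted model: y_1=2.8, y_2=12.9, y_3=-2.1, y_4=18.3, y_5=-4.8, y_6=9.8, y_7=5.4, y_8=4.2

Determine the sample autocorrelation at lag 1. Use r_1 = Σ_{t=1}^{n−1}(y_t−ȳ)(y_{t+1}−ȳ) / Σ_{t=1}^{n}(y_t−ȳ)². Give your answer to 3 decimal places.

-0.860

Mean ȳ = (2.8 + 12.9 − 2.1 + 18.3 − 4.8 + 9.8 + 5.4 + 4.2)/8 = 5.8125
Deviations from mean: -3.0125, 7.0875, -7.9125, 12.4875, -10.6125, 3.9875, -0.4125, -1.6125
Σ(y_t−ȳ)(y_{t+1}−ȳ) = (-21.3511) + (-56.0798) + (-98.8073) + (-132.5236) + (-42.3173) + (-1.6448) + (0.6652) = -352.0589
Denominator Σ(y_t−ȳ)² = 409.1488
r_1 = -352.0589 / 409.1488 = -0.860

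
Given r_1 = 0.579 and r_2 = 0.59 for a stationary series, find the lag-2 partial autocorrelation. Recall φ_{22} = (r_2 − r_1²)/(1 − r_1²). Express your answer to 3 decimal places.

φ_{22} = (r_2 − r_1²) / (1 − r_1²)
r_1² = (0.579)² = 0.335241
Numerator = 0.59 − 0.3352 = 0.2548; denominator = 1 − 0.3352 = 0.6648
φ_{22} = 0.2548 / 0.6648 = 0.383

0.383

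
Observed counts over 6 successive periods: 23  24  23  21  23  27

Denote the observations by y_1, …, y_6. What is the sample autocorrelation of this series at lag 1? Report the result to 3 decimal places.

0.013

Mean ȳ = (23 + 24 + 23 + 21 + 23 + 27)/6 = 23.5000
Deviations from mean: -0.5000, 0.5000, -0.5000, -2.5000, -0.5000, 3.5000
Σ(y_t−ȳ)(y_{t+1}−ȳ) = (-0.2500) + (-0.2500) + (1.2500) + (1.2500) + (-1.7500) = 0.2500
Denominator Σ(y_t−ȳ)² = 19.5000
r_1 = 0.2500 / 19.5000 = 0.013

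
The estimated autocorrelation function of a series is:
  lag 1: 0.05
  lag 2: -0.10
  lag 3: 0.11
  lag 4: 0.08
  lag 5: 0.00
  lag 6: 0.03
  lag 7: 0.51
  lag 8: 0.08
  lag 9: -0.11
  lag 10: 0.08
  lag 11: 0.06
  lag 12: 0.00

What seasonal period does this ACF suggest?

7

The largest autocorrelation is r_7 = 0.51; the remaining lags stay at or below 0.11.
The dominant spike at lag 7 indicates a seasonal period of 7.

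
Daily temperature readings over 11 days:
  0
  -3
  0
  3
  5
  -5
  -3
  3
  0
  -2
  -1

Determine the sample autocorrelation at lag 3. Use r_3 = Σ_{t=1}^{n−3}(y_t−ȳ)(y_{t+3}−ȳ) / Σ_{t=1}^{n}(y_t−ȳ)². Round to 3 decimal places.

Mean ȳ = (0 − 3 + 0 + 3 + 5 − 5 − 3 + 3 + 0 − 2 − 1)/11 = -0.2727
Numerator Σ_{t=1}^{8}(y_t−ȳ)(y_{t+3}−ȳ) = -5.4050
Denominator Σ(y_t−ȳ)² = 90.1818
r_3 = -5.4050 / 90.1818 = -0.060

-0.060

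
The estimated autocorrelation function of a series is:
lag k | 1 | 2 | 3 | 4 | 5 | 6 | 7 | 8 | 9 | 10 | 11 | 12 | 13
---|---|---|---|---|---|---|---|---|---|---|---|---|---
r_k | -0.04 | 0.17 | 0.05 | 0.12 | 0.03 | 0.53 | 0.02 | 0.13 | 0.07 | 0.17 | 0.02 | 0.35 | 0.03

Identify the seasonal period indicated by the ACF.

6

The largest autocorrelation is r_6 = 0.53, with a weaker echo at lag 12 (0.35); the remaining lags stay at or below 0.17.
The dominant spike at lag 6 indicates a seasonal period of 6.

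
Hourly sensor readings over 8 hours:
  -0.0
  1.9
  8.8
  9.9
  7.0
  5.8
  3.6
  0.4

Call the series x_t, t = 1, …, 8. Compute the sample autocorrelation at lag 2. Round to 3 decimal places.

-0.256

Mean x̄ = (-0.0 + 1.9 + 8.8 + 9.9 + 7.0 + 5.8 + 3.6 + 0.4)/8 = 4.6750
Σ(x_t−x̄)(x_{t+2}−x̄) = (-19.2844) + (-14.4994) + (9.5906) + (5.8781) + (-2.4994) + (-4.8094) = -25.6238
Denominator Σ(x_t−x̄)² = 99.9750
r_2 = -25.6238 / 99.9750 = -0.256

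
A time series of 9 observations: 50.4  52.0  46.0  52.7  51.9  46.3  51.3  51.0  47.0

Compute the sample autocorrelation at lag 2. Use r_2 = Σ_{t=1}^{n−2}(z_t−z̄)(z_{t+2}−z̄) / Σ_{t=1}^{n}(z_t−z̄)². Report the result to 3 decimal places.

-0.342

Mean z̄ = (50.4 + 52.0 + 46.0 + 52.7 + 51.9 + 46.3 + 51.3 + 51.0 + 47.0)/9 = 49.8444
Σ(z_t−z̄)(z_{t+2}−z̄) = (-2.1358) + (6.1553) + (-7.9025) + (-10.1214) + (2.9920) + (-4.0958) + (-4.1402) = -19.2484
Denominator Σ(z_t−z̄)² = 56.2222
r_2 = -19.2484 / 56.2222 = -0.342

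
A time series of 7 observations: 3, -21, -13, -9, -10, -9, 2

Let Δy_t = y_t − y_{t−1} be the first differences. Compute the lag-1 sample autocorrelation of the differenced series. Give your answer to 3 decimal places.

-0.195

First differences Δy: -24, 8, 4, -1, 1, 11
Mean of differences = -0.1667
Numerator Σ(Δy_t−Δȳ)(Δy_{t+1}−Δȳ) = -152.0278
Denominator Σ(Δy_t−Δȳ)² = 778.8333
r_1(Δy) = -152.0278 / 778.8333 = -0.195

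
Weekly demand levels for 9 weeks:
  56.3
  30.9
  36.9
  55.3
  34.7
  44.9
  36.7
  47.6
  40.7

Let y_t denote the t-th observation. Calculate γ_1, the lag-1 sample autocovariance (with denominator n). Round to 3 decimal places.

-37.369

Mean ȳ = (56.3 + 30.9 + 36.9 + 55.3 + 34.7 + 44.9 + 36.7 + 47.6 + 40.7)/9 = 42.6667
Σ_{t=1}^{8}(y_t−ȳ)(y_{t+1}−ȳ) = -336.3178
γ_1 = -336.3178 / 9 = -37.369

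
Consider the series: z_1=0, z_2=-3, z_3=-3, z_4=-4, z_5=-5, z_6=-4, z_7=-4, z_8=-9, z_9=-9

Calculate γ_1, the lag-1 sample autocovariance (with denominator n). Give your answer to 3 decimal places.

Mean z̄ = (0 − 3 − 3 − 4 − 5 − 4 − 4 − 9 − 9)/9 = -4.5556
Σ_{t=1}^{8}(z_t−z̄)(z_{t+1}−z̄) = 27.4691
γ_1 = 27.4691 / 9 = 3.052

3.052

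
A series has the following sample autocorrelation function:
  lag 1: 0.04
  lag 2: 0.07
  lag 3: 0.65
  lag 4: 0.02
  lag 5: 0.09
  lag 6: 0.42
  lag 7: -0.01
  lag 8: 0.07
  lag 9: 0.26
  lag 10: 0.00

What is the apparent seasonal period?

3

The largest autocorrelation is r_3 = 0.65, with weaker echoes at lags 6 (0.42) and 9 (0.26); the remaining lags stay at or below 0.09.
The dominant spike at lag 3 indicates a seasonal period of 3.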